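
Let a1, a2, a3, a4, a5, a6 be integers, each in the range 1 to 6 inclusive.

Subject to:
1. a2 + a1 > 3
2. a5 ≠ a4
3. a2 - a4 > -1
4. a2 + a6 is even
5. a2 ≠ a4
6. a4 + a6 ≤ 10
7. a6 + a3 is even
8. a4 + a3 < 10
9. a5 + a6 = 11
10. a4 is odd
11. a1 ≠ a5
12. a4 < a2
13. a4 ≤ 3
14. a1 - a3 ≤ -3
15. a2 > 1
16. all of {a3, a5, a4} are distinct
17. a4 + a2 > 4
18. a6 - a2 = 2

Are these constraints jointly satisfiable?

Satisfiable

Setting (a1, a2, a3, a4, a5, a6) = (2, 4, 6, 3, 5, 6) satisfies everything: constraint 1: a2 + a1 = 6; constraint 3: a2 - a4 = 1; constraint 6: a4 + a6 = 9, and the others follow.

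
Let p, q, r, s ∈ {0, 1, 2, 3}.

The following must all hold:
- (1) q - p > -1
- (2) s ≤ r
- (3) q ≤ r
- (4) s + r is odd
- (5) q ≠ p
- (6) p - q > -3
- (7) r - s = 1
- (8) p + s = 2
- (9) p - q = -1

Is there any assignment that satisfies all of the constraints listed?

Satisfiable

The assignment p = 1, q = 2, r = 2, s = 1 works:
  constraint 1 holds since q - p = 1.
  constraint 6 holds since p - q = -1.
  constraint 7 holds since r - s = 1.
The rest check out directly.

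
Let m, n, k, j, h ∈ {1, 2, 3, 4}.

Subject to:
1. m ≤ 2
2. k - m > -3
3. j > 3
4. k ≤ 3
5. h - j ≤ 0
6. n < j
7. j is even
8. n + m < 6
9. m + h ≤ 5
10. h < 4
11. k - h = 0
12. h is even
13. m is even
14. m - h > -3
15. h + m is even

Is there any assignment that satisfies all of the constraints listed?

Satisfiable

The assignment m = 2, n = 1, k = 2, j = 4, h = 2 works:
  constraint 2 holds since k - m = 0.
  constraint 5 holds since h - j = -2.
  constraint 8 holds since n + m = 3.
The rest check out directly.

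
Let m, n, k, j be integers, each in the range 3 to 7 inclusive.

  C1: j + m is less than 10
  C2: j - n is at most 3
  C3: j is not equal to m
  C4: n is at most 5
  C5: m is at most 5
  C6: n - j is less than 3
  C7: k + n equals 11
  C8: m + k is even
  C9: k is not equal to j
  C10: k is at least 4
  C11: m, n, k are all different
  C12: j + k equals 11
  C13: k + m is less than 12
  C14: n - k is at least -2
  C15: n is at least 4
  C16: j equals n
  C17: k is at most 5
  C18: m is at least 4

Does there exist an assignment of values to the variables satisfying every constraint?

Unsatisfiable

Constraints 4, 5, 10, 15, 17, and 18 confine each of m, n, k to the 2 values {4, 5}.
Constraint 11 requires all 3 of them to be distinct, but only 2 values are available — impossible by the pigeonhole principle.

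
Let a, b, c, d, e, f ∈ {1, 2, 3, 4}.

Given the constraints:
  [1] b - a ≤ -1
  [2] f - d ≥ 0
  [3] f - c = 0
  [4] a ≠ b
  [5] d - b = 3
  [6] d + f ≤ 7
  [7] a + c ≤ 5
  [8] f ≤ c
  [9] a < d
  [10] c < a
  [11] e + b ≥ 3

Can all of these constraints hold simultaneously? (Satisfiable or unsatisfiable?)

Unsatisfiable

Constraints 2, 8, 9, and 10 give a < d, d ≤ f, f ≤ c, c < a. Chaining: a < d ≤ f ≤ c < a, which forces a < a — impossible.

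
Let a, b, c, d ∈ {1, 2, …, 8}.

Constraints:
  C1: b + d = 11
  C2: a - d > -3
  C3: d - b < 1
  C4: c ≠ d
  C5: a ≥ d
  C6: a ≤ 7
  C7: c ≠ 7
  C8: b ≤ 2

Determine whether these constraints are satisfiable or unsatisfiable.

Unsatisfiable

From constraint 8: b ≤ 2. From constraints 5 and 6: d ≤ a ≤ 7. Hence b + d ≤ 9. But constraint 1 requires b + d = 11, and 11 > 9. Contradiction.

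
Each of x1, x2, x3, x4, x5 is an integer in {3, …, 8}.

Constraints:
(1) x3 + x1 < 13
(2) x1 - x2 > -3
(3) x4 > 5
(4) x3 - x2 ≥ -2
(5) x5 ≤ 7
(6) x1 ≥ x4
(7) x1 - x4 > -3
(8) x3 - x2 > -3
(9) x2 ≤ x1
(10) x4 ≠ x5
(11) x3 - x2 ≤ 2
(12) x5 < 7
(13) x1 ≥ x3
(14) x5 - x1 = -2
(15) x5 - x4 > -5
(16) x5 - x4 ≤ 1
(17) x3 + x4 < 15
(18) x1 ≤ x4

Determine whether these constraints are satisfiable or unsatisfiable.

Try x1 = 6, x2 = 6, x3 = 6, x4 = 6, x5 = 4.
Check constraint 1: x3 + x1 = 12; constraint 2: x1 - x2 = 0. The remaining constraints are straightforward to verify.

Satisfiable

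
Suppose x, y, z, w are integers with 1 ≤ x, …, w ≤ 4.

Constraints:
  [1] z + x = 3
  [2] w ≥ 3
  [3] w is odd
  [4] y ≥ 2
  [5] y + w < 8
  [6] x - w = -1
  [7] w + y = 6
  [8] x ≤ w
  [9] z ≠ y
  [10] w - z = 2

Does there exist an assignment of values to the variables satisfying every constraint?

Satisfiable

One satisfying assignment is x = 2, y = 3, z = 1, w = 3.
For the less obvious constraints — constraint 1: z + x = 3; constraint 5: y + w = 6 — and the others hold by inspection.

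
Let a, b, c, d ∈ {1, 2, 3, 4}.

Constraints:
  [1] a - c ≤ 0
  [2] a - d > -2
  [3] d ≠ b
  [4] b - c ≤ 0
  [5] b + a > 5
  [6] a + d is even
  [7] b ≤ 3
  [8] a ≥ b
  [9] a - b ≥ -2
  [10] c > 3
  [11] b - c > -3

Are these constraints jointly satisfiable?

Satisfiable

Try a = 4, b = 3, c = 4, d = 4.
Check constraint 1: a - c = 0; constraint 2: a - d = 0. The remaining constraints are straightforward to verify.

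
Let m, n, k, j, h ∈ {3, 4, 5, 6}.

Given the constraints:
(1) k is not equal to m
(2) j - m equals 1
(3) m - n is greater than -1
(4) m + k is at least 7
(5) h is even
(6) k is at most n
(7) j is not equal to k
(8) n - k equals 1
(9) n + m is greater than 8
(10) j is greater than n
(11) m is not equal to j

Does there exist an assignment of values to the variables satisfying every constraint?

Satisfiable

Take m = 5, n = 5, k = 4, j = 6, h = 4. Then constraint 2: j - m = 1; constraint 3: m - n = 0; constraint 4: m + k = 9, and every other listed constraint is also met.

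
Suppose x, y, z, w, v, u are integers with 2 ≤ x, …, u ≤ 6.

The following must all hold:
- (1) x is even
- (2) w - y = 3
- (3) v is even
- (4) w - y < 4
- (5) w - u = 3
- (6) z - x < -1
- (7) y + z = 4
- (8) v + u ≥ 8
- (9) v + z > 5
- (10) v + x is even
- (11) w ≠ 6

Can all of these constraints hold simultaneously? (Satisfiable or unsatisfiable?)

Take x = 6, y = 2, z = 2, w = 5, v = 6, u = 2. Then constraint 2: w - y = 3; constraint 4: w - y = 3; constraint 5: w - u = 3, and every other listed constraint is also met.

Satisfiable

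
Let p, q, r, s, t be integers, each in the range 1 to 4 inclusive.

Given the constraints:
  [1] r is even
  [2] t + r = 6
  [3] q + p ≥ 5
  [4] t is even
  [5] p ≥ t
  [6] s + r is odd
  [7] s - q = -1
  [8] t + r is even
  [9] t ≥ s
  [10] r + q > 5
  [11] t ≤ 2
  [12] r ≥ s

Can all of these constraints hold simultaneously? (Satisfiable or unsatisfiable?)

Satisfiable

The assignment p = 4, q = 2, r = 4, s = 1, t = 2 works:
  constraint 2 holds since t + r = 6.
  constraint 3 holds since q + p = 6.
The rest check out directly.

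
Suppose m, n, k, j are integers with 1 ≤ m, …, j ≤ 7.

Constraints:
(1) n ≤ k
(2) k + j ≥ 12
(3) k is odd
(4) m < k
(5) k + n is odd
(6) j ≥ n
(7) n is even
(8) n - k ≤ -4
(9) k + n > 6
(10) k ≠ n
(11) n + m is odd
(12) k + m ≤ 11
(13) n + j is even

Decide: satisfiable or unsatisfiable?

Take m = 3, n = 2, k = 7, j = 6. Then constraint 2: k + j = 13; constraint 8: n - k = -5, and every other listed constraint is also met.

Satisfiable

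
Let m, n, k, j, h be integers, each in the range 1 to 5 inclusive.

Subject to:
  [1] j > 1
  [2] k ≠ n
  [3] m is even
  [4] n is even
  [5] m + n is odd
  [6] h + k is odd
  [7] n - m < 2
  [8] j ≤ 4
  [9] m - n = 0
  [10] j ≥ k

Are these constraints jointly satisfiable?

Constraint 3 makes m even and constraint 4 makes n even, so m + n must be even. Constraint 5 says m + n is odd — contradiction.

Unsatisfiable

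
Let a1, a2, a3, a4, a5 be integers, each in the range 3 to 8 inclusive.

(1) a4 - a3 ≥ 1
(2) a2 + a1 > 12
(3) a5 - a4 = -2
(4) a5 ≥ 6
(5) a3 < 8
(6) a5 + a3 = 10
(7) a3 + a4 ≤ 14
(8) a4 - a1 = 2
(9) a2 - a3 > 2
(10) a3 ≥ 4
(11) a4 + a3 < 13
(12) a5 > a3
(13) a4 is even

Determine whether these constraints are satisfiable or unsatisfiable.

One satisfying assignment is a1 = 6, a2 = 7, a3 = 4, a4 = 8, a5 = 6.
For the less obvious constraints — constraint 1: a4 - a3 = 4; constraint 2: a2 + a1 = 13 — and the others hold by inspection.

Satisfiable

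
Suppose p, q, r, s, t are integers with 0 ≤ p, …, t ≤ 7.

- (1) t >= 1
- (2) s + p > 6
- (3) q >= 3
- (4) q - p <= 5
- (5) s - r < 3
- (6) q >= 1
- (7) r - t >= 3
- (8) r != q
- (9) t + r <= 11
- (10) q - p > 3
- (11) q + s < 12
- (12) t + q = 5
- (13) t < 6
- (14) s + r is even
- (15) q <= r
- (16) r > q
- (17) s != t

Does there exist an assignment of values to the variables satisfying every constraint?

Satisfiable

Setting (p, q, r, s, t) = (0, 4, 7, 7, 1) satisfies everything: constraint 2: s + p = 7; constraint 4: q - p = 4; constraint 5: s - r = 0, and the others follow.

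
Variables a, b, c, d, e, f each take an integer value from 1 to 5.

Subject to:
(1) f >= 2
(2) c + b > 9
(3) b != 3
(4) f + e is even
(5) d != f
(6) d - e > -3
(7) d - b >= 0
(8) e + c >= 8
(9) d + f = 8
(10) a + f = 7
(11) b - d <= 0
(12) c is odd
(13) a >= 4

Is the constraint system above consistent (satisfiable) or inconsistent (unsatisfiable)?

Setting (a, b, c, d, e, f) = (4, 5, 5, 5, 5, 3) satisfies everything: constraint 2: c + b = 10; constraint 6: d - e = 0, and the others follow.

Satisfiable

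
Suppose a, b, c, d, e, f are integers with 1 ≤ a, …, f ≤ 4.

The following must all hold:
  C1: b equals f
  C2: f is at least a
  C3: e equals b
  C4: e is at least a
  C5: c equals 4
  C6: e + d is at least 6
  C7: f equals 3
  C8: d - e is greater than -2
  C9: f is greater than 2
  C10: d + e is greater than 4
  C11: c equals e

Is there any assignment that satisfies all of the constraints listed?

Constraint 5 fixes c = 4 and constraint 7 fixes f = 3. Constraints 1, 3, and 11 give c = e = b = f, so c = f. But 4 ≠ 3 — contradiction.

Unsatisfiable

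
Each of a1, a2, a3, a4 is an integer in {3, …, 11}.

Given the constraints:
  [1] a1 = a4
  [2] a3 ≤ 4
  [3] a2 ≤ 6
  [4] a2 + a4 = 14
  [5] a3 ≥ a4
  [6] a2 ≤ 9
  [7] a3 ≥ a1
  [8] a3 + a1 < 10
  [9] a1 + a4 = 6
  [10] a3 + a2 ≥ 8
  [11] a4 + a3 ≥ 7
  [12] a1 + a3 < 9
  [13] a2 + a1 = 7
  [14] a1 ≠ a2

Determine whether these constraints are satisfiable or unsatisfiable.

Unsatisfiable

From constraint 6: a2 ≤ 9. From constraints 2 and 5: a4 ≤ a3 ≤ 4. Hence a2 + a4 ≤ 13. But constraint 4 requires a2 + a4 = 14, and 14 > 13. Contradiction.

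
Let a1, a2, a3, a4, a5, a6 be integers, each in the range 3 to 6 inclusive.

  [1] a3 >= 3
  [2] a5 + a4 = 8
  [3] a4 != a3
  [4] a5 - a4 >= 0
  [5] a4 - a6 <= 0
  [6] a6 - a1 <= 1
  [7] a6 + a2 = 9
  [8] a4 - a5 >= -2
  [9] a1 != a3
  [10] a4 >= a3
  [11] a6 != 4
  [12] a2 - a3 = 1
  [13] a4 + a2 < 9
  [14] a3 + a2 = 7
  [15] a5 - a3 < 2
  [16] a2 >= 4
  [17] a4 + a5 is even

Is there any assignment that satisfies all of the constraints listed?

Take a1 = 5, a2 = 4, a3 = 3, a4 = 4, a5 = 4, a6 = 5. Then constraint 2: a5 + a4 = 8; constraint 4: a5 - a4 = 0, and every other listed constraint is also met.

Satisfiable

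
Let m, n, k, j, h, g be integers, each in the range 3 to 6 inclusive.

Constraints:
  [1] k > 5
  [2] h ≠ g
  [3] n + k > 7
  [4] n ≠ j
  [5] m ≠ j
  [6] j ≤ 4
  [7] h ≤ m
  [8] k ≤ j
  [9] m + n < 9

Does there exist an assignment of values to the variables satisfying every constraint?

From constraint 1: k ≥ 6. From constraints 6 and 8: k ≤ j and j ≤ 4, so k ≤ 4. But 4 < 6, so no value of k works.

Unsatisfiable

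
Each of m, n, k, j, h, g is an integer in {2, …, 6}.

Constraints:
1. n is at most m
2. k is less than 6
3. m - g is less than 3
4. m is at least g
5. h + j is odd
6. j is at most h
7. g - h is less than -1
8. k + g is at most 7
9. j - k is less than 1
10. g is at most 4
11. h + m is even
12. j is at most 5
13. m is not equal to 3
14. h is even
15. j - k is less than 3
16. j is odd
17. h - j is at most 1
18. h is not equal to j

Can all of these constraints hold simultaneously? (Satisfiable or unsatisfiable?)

Satisfiable

The assignment m = 2, n = 2, k = 5, j = 5, h = 6, g = 2 works:
  constraint 3 holds since m - g = 0.
  constraint 7 holds since g - h = -4.
  constraint 8 holds since k + g = 7.
The rest check out directly.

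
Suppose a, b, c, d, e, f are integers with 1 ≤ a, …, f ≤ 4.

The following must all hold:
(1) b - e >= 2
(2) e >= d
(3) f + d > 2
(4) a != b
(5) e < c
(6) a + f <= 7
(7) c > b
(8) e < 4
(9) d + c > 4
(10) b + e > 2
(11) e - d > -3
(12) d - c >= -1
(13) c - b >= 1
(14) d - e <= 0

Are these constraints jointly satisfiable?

Constraints 1, 12, 13, and 14 give b − e ≥ 2, e − d ≥ 0, d − c ≥ -1, c − b ≥ 1.
Adding all 4 inequalities: the left sides telescope to 0, and the right sides sum to 2 + 0 + (-1) + 1 = 2. So 0 ≥ 2, which is false.

Unsatisfiable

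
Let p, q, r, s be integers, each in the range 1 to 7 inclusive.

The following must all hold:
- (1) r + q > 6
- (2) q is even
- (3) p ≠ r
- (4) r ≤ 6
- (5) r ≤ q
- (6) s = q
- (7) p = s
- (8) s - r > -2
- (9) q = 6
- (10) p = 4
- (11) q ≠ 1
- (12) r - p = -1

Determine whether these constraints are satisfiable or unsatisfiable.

Constraint 10 fixes p = 4 and constraint 9 fixes q = 6. Constraints 6 and 7 give p = s = q, so p = q. But 4 ≠ 6 — contradiction.

Unsatisfiable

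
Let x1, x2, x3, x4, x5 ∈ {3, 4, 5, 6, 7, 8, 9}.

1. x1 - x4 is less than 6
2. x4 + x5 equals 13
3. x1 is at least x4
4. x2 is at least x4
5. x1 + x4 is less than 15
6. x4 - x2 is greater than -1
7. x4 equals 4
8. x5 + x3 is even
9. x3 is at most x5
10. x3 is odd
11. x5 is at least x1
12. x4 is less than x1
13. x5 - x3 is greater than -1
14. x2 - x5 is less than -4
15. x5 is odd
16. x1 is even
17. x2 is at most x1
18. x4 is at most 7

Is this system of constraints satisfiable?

Satisfiable

Take x1 = 8, x2 = 4, x3 = 7, x4 = 4, x5 = 9. Then constraint 1: x1 - x4 = 4; constraint 2: x4 + x5 = 13, and every other listed constraint is also met.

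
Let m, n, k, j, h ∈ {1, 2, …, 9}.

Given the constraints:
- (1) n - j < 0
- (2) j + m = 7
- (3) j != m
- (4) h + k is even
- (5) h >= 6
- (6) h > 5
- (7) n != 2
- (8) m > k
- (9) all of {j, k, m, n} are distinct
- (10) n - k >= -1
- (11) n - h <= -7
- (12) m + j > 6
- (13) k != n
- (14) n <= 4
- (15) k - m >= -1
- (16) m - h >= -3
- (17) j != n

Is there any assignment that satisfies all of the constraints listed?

Constraints 10, 11, 15, and 16 give h − n ≥ 7, n − k ≥ -1, k − m ≥ -1, m − h ≥ -3.
Adding all 4 inequalities: the left sides telescope to 0, and the right sides sum to 7 + (-1) + (-1) + (-3) = 2. So 0 ≥ 2, which is false.

Unsatisfiable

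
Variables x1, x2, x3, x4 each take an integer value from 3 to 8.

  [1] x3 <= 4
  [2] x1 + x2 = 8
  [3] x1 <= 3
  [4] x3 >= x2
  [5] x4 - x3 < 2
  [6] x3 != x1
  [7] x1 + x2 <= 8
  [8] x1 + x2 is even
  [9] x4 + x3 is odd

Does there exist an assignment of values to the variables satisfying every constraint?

Unsatisfiable

From constraint 3: x1 ≤ 3. From constraints 1 and 4: x2 ≤ x3 ≤ 4. Hence x1 + x2 ≤ 7. But constraint 2 requires x1 + x2 = 8, and 8 > 7. Contradiction.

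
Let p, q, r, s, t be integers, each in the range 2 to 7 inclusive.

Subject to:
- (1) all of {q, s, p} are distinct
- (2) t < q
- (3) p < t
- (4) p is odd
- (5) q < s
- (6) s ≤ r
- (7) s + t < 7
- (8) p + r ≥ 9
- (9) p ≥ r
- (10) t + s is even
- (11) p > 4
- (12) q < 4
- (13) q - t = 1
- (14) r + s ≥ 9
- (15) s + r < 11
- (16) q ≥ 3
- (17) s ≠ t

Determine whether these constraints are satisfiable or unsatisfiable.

Constraints 2, 3, 5, 6, and 9 give s ≤ r, r ≤ p, p < t, t < q, q < s. Chaining: s ≤ r ≤ p < t < q < s, which forces s < s — impossible.

Unsatisfiable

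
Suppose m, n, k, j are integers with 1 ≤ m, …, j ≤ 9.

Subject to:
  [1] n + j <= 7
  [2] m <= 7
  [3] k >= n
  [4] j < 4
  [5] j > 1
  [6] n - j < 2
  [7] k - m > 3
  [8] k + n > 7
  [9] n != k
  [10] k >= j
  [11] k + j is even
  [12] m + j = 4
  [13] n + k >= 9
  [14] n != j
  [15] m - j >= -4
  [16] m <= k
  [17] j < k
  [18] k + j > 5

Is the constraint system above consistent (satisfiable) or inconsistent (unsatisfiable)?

One satisfying assignment is m = 1, n = 4, k = 5, j = 3.
For the less obvious constraints — constraint 1: n + j = 7; constraint 6: n - j = 1; constraint 7: k - m = 4 — and the others hold by inspection.

Satisfiable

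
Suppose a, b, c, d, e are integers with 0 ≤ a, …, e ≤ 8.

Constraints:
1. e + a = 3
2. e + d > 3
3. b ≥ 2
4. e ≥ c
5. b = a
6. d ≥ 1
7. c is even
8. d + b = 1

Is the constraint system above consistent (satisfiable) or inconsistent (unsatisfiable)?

From constraint 6: d ≥ 1. From constraint 3: b ≥ 2. Hence d + b ≥ 3. But constraint 8 requires d + b = 1, and 1 < 3. Contradiction.

Unsatisfiable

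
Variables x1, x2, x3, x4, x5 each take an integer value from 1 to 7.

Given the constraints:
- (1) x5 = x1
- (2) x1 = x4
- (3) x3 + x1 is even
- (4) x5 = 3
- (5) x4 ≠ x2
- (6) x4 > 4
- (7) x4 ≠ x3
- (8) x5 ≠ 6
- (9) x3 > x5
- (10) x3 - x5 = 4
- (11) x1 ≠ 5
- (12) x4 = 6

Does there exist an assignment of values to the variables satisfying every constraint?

Unsatisfiable

Constraint 4 fixes x5 = 3 and constraint 12 fixes x4 = 6. Constraints 1 and 2 give x5 = x1 = x4, so x5 = x4. But 3 ≠ 6 — contradiction.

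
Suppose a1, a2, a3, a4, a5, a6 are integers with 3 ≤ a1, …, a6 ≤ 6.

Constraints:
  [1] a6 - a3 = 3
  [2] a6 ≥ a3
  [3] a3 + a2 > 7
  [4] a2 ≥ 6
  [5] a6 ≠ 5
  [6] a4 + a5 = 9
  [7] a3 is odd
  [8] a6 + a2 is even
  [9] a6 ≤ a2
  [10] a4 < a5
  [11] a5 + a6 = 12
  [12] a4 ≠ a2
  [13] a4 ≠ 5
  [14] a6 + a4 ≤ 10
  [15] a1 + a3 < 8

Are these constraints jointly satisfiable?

Satisfiable

Try a1 = 3, a2 = 6, a3 = 3, a4 = 3, a5 = 6, a6 = 6.
Check constraint 1: a6 - a3 = 3; constraint 3: a3 + a2 = 9; constraint 6: a4 + a5 = 9. The remaining constraints are straightforward to verify.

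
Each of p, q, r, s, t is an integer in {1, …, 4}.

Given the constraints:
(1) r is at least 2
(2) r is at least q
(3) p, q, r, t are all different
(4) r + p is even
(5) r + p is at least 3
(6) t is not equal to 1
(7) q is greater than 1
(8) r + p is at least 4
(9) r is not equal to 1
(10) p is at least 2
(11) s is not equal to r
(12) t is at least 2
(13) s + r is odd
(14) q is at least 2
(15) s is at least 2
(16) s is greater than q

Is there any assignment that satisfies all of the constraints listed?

Unsatisfiable

Constraints 1, 10, 12, and 14 confine each of p, q, r, t to the 3 values {2, …, 4} (the domain already gives each ≤ 4).
Constraint 3 requires all 4 of them to be distinct, but only 3 values are available — impossible by the pigeonhole principle.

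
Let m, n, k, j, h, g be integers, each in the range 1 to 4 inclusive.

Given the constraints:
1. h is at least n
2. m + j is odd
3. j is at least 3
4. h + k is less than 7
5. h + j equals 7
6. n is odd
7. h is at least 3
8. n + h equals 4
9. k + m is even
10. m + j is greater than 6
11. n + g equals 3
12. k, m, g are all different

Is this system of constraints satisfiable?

Take m = 3, n = 1, k = 1, j = 4, h = 3, g = 2. Then constraint 4: h + k = 4; constraint 5: h + j = 7, and every other listed constraint is also met.

Satisfiable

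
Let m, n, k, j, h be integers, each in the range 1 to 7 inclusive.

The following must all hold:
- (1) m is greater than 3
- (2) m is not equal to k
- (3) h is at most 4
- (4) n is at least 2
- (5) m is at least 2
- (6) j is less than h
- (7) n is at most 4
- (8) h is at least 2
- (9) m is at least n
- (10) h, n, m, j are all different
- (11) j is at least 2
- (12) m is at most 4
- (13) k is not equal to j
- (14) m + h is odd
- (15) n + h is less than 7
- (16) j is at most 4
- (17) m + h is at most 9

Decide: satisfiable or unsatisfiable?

Unsatisfiable

Constraints 3, 4, 5, 7, 8, 11, 12, and 16 confine each of h, n, m, j to the 3 values {2, …, 4}.
Constraint 10 requires all 4 of them to be distinct, but only 3 values are available — impossible by the pigeonhole principle.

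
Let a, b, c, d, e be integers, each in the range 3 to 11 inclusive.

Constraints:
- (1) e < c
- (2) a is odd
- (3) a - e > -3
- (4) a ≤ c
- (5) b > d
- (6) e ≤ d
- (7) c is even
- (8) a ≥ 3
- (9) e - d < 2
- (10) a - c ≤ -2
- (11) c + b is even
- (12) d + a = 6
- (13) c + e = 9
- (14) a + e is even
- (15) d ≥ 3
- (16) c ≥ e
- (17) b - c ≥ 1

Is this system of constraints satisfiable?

Satisfiable

Setting (a, b, c, d, e) = (3, 10, 6, 3, 3) satisfies everything: constraint 3: a - e = 0; constraint 9: e - d = 0, and the others follow.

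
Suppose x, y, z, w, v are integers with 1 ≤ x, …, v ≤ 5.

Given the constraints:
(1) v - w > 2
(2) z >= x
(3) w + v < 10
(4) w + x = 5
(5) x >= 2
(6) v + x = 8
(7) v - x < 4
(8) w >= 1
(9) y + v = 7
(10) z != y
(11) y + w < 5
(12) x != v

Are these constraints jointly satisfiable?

Satisfiable

Take x = 3, y = 2, z = 5, w = 2, v = 5. Then constraint 1: v - w = 3; constraint 3: w + v = 7, and every other listed constraint is also met.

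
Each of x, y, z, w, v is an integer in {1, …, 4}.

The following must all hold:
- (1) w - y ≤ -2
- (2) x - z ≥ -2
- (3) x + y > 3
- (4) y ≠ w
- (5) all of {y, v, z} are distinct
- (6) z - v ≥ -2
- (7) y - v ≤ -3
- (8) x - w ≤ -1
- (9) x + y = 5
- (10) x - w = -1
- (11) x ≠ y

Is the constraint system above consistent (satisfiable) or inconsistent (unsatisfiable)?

Unsatisfiable

Constraints 1, 2, 6, 7, and 8 give y − w ≥ 2, w − x ≥ 1, x − z ≥ -2, z − v ≥ -2, v − y ≥ 3.
Adding all 5 inequalities: the left sides telescope to 0, and the right sides sum to 2 + 1 + (-2) + (-2) + 3 = 2. So 0 ≥ 2, which is false.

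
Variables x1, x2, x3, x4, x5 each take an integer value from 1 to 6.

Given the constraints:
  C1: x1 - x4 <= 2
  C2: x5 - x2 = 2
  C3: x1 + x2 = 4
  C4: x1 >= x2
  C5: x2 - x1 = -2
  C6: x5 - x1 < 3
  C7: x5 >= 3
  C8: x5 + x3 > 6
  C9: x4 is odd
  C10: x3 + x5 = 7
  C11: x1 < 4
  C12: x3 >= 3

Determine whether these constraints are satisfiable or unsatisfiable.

Satisfiable

Setting (x1, x2, x3, x4, x5) = (3, 1, 4, 3, 3) satisfies everything: constraint 1: x1 - x4 = 0; constraint 2: x5 - x2 = 2; constraint 3: x1 + x2 = 4, and the others follow.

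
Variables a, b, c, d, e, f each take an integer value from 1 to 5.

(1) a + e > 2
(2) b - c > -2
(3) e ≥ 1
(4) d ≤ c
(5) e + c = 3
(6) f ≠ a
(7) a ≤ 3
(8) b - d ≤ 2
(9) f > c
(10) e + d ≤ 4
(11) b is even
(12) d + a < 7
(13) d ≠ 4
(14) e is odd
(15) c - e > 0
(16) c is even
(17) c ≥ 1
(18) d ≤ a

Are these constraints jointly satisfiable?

One satisfying assignment is a = 3, b = 2, c = 2, d = 1, e = 1, f = 5.
For the less obvious constraints — constraint 1: a + e = 4; constraint 2: b - c = 0; constraint 5: e + c = 3 — and the others hold by inspection.

Satisfiable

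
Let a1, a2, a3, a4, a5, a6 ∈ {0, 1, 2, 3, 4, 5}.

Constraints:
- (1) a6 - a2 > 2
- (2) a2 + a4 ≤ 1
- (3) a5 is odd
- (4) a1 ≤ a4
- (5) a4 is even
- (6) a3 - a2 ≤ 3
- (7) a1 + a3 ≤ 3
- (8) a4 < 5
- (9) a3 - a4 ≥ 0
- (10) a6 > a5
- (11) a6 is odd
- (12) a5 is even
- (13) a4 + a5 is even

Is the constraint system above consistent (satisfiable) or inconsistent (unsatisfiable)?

Unsatisfiable

Constraint 5 makes a4 even and constraint 3 makes a5 odd, so a4 + a5 must be odd. Constraint 13 says a4 + a5 is even — contradiction.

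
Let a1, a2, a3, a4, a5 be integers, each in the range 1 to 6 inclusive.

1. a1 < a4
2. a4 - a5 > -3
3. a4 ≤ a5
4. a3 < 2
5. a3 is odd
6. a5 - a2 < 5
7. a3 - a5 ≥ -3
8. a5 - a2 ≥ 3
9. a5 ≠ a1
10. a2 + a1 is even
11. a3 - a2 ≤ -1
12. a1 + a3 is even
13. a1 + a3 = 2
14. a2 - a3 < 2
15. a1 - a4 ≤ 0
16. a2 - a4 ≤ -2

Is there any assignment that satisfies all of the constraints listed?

Constraints 7, 8, and 11 give a5 − a2 ≥ 3, a2 − a3 ≥ 1, a3 − a5 ≥ -3.
Adding all 3 inequalities: the left sides telescope to 0, and the right sides sum to 3 + 1 + (-3) = 1. So 0 ≥ 1, which is false.

Unsatisfiable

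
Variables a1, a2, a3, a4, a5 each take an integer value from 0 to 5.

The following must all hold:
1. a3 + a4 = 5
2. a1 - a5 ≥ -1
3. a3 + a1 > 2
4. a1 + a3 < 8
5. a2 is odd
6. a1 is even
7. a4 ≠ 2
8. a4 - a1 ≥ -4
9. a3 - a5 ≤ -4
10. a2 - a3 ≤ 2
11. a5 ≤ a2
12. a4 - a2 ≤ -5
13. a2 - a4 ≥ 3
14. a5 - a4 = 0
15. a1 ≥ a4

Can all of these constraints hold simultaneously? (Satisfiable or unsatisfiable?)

Constraints 2, 8, 9, 10, and 12 give a4 − a1 ≥ -4, a1 − a5 ≥ -1, a5 − a3 ≥ 4, a3 − a2 ≥ -2, a2 − a4 ≥ 5.
Adding all 5 inequalities: the left sides telescope to 0, and the right sides sum to (-4) + (-1) + 4 + (-2) + 5 = 2. So 0 ≥ 2, which is false.

Unsatisfiable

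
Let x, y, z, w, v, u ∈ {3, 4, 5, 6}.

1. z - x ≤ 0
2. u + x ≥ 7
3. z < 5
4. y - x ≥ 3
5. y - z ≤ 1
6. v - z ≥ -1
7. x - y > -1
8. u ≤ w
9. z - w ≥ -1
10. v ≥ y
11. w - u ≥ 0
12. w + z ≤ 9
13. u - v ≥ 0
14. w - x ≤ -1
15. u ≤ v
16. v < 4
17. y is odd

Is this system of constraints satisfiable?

Constraints 4, 5, 6, 11, 13, and 14 give x − w ≥ 1, w − u ≥ 0, u − v ≥ 0, v − z ≥ -1, z − y ≥ -1, y − x ≥ 3.
Adding all 6 inequalities: the left sides telescope to 0, and the right sides sum to 1 + 0 + 0 + (-1) + (-1) + 3 = 2. So 0 ≥ 2, which is false.

Unsatisfiable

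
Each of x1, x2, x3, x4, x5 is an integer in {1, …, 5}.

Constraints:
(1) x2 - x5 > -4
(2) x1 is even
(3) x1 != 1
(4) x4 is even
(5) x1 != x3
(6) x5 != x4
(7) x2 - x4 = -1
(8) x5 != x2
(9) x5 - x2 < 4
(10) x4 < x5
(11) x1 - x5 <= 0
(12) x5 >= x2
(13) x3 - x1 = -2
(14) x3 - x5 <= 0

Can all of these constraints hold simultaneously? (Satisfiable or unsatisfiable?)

Satisfiable

Take x1 = 4, x2 = 1, x3 = 2, x4 = 2, x5 = 4. Then constraint 1: x2 - x5 = -3; constraint 7: x2 - x4 = -1, and every other listed constraint is also met.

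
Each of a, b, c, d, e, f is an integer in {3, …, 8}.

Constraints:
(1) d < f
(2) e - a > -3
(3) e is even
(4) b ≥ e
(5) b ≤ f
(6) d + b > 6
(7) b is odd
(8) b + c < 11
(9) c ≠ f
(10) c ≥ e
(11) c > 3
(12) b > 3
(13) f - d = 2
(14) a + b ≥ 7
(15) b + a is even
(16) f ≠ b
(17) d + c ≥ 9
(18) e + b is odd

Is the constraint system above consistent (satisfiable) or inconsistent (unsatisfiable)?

Satisfiable

The assignment a = 5, b = 5, c = 5, d = 4, e = 4, f = 6 works:
  constraint 2 holds since e - a = -1.
  constraint 6 holds since d + b = 9.
  constraint 8 holds since b + c = 10.
The rest check out directly.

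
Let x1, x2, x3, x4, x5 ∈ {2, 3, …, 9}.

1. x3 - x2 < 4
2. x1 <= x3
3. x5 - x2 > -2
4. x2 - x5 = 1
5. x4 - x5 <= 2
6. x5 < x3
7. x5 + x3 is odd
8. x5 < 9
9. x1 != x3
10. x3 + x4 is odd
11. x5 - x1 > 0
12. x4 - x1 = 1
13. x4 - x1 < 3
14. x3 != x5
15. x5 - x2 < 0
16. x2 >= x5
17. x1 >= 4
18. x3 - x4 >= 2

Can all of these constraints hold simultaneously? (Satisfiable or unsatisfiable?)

One satisfying assignment is x1 = 4, x2 = 6, x3 = 8, x4 = 5, x5 = 5.
For the less obvious constraints — constraint 1: x3 - x2 = 2; constraint 3: x5 - x2 = -1; constraint 4: x2 - x5 = 1 — and the others hold by inspection.

Satisfiable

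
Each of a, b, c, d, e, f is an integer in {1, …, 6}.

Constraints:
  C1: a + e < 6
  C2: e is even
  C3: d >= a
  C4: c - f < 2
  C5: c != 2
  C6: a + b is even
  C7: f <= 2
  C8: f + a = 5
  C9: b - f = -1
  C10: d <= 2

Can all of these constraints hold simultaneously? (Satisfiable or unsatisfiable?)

From constraint 7: f ≤ 2. From constraints 3 and 10: a ≤ d ≤ 2. Hence f + a ≤ 4. But constraint 8 requires f + a = 5, and 5 > 4. Contradiction.

Unsatisfiable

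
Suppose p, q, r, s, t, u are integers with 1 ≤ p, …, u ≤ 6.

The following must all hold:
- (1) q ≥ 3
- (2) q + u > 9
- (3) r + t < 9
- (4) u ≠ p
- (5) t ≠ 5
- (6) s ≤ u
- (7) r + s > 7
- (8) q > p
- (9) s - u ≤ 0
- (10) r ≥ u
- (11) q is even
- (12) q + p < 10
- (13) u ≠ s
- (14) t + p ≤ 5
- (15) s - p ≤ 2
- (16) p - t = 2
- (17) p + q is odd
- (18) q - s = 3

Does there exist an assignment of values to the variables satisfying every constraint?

The assignment p = 3, q = 6, r = 6, s = 3, t = 1, u = 4 works:
  constraint 2 holds since q + u = 10.
  constraint 3 holds since r + t = 7.
The rest check out directly.

Satisfiable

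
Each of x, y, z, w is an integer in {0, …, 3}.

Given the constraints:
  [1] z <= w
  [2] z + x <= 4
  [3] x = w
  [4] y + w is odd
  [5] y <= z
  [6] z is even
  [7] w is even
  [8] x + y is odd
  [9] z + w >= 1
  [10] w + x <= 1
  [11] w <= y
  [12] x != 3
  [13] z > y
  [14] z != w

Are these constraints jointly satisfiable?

Constraints 1, 11, and 13 give w ≤ y, y < z, z ≤ w. Chaining: w ≤ y < z ≤ w, which forces w < w — impossible.

Unsatisfiable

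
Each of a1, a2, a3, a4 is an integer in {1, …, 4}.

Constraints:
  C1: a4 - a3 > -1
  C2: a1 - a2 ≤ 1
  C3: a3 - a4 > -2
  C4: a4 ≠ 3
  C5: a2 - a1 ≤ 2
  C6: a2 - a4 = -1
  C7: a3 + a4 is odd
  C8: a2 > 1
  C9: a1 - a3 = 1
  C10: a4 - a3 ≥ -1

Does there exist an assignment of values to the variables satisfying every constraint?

The assignment a1 = 4, a2 = 3, a3 = 3, a4 = 4 works:
  constraint 1 holds since a4 - a3 = 1.
  constraint 2 holds since a1 - a2 = 1.
The rest check out directly.

Satisfiable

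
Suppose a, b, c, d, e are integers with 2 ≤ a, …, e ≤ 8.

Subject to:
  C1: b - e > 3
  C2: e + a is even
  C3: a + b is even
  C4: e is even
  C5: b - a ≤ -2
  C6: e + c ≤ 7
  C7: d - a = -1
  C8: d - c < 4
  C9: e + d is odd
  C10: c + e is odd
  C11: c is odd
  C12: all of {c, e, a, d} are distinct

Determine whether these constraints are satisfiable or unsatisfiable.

Take a = 8, b = 6, c = 5, d = 7, e = 2. Then constraint 1: b - e = 4; constraint 5: b - a = -2; constraint 6: e + c = 7, and every other listed constraint is also met.

Satisfiable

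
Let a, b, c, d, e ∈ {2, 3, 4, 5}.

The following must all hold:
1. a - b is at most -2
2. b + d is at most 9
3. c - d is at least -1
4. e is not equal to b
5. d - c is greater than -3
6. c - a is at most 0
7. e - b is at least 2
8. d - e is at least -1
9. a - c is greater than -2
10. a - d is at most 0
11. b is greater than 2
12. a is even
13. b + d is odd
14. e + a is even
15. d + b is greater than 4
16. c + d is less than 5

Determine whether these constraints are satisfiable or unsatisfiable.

Constraints 1, 3, 6, 7, and 8 give c − d ≥ -1, d − e ≥ -1, e − b ≥ 2, b − a ≥ 2, a − c ≥ 0.
Adding all 5 inequalities: the left sides telescope to 0, and the right sides sum to (-1) + (-1) + 2 + 2 + 0 = 2. So 0 ≥ 2, which is false.

Unsatisfiable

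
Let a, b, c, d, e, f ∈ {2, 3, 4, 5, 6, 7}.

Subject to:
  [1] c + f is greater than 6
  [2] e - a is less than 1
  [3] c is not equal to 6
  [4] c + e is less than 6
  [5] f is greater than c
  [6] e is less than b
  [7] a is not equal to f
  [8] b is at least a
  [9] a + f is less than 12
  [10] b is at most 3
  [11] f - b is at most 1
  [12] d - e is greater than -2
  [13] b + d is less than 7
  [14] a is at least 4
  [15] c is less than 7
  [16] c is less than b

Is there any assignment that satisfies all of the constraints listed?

Unsatisfiable

From constraints 8 and 14: b ≥ a and a ≥ 4, so b ≥ 4. From constraint 10: b ≤ 3. But 3 < 4, so no value of b works.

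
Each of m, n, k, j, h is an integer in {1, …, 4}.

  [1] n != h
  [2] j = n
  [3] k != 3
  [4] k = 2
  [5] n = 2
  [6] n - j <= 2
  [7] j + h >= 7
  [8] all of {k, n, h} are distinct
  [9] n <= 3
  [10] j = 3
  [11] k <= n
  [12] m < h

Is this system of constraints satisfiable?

Unsatisfiable

Constraint 10 fixes j = 3 and constraint 5 fixes n = 2, but constraint 2 requires j = n. Since 3 ≠ 2, contradiction.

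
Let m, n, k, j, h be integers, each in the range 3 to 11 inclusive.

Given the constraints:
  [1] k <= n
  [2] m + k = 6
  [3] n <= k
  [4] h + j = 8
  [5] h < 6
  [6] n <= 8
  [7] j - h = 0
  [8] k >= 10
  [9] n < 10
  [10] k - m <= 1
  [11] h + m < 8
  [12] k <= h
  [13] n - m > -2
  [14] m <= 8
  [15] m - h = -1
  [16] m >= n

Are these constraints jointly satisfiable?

From constraints 8 and 12: h ≥ k and k ≥ 10, so h ≥ 10. From constraint 5: h ≤ 5. But 5 < 10, so no value of h works.

Unsatisfiable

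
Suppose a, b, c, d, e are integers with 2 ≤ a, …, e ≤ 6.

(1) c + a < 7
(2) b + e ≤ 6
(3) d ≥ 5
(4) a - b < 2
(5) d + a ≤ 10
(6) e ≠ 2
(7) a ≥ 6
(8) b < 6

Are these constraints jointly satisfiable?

Unsatisfiable

From constraint 3: d ≥ 5. From constraint 7: a ≥ 6. Hence d + a ≥ 11. But constraint 5 requires d + a ≤ 10, and 10 < 11. Contradiction.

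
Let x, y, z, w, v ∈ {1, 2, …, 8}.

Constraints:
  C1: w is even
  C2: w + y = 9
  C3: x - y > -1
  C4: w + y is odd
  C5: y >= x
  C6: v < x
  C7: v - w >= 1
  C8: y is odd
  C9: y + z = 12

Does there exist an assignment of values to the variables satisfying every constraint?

Take x = 7, y = 7, z = 5, w = 2, v = 4. Then constraint 2: w + y = 9; constraint 3: x - y = 0; constraint 7: v - w = 2, and every other listed constraint is also met.

Satisfiable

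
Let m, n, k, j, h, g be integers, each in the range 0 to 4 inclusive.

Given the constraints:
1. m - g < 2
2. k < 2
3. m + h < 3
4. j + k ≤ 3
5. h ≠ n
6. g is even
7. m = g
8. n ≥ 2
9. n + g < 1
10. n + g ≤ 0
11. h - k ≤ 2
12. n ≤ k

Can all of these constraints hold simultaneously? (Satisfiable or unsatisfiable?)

From constraints 8 and 12: k ≥ n and n ≥ 2, so k ≥ 2. From constraint 2: k ≤ 1. But 1 < 2, so no value of k works.

Unsatisfiable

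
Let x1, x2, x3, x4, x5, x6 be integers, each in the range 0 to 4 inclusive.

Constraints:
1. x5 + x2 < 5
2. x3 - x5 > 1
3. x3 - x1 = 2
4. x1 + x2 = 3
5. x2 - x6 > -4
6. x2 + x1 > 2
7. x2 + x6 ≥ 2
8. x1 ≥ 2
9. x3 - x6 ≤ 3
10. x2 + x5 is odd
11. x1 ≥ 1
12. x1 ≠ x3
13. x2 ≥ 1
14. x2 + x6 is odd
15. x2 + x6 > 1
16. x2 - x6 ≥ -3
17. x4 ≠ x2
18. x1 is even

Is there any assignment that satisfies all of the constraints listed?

Take x1 = 2, x2 = 1, x3 = 4, x4 = 2, x5 = 2, x6 = 2. Then constraint 1: x5 + x2 = 3; constraint 2: x3 - x5 = 2, and every other listed constraint is also met.

Satisfiable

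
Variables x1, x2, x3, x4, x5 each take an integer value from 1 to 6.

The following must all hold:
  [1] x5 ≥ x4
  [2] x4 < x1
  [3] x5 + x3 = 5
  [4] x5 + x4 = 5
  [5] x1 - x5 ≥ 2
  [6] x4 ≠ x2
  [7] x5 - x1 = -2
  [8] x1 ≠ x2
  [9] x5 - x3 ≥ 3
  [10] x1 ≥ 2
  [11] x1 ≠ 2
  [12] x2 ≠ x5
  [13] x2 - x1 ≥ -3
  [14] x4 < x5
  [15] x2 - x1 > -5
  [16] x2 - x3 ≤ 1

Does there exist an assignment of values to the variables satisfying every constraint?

Unsatisfiable

Constraints 5, 9, 13, and 16 give x3 − x2 ≥ -1, x2 − x1 ≥ -3, x1 − x5 ≥ 2, x5 − x3 ≥ 3.
Adding all 4 inequalities: the left sides telescope to 0, and the right sides sum to (-1) + (-3) + 2 + 3 = 1. So 0 ≥ 1, which is false.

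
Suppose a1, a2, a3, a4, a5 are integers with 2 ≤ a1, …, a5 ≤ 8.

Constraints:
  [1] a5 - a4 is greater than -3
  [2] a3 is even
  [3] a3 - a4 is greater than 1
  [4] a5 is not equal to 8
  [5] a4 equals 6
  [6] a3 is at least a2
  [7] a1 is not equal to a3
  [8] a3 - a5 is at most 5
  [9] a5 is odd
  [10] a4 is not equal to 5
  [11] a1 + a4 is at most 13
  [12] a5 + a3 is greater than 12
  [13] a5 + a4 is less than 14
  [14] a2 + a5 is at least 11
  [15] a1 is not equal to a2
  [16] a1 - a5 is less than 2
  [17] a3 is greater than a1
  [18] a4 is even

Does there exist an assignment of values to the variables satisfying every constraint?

Try a1 = 4, a2 = 6, a3 = 8, a4 = 6, a5 = 5.
Check constraint 1: a5 - a4 = -1; constraint 3: a3 - a4 = 2. The remaining constraints are straightforward to verify.

Satisfiable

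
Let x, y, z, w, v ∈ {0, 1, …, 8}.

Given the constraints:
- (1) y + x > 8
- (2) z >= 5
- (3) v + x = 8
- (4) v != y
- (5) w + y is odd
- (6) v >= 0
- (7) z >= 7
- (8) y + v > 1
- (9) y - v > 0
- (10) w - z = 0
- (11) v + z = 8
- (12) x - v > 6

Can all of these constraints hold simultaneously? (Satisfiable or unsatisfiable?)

One satisfying assignment is x = 8, y = 3, z = 8, w = 8, v = 0.
For the less obvious constraints — constraint 1: y + x = 11; constraint 3: v + x = 8 — and the others hold by inspection.

Satisfiable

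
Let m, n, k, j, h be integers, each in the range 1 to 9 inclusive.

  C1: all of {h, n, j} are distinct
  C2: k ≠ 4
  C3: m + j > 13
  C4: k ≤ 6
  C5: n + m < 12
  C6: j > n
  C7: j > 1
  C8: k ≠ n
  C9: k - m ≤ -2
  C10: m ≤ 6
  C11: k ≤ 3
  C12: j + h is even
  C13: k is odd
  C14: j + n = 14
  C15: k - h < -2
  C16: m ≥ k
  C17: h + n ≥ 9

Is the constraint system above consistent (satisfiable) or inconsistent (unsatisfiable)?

Try m = 6, n = 5, k = 3, j = 9, h = 7.
Check constraint 3: m + j = 15; constraint 5: n + m = 11; constraint 9: k - m = -3. The remaining constraints are straightforward to verify.

Satisfiable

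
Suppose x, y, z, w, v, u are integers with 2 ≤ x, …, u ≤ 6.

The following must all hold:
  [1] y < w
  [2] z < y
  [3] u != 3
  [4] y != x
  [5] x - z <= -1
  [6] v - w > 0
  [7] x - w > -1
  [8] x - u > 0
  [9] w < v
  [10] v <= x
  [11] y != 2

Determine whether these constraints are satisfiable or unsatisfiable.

Constraints 1, 2, 5, 9, and 10 give v ≤ x, x < z, z < y, y < w, w < v. Chaining: v ≤ x < z < y < w < v, which forces v < v — impossible.

Unsatisfiable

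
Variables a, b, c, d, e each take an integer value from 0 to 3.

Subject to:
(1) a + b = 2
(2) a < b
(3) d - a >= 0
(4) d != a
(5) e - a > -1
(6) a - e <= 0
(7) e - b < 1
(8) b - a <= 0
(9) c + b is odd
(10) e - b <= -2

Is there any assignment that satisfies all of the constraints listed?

Unsatisfiable

Constraints 6, 8, and 10 give a − b ≥ 0, b − e ≥ 2, e − a ≥ 0.
Adding all 3 inequalities: the left sides telescope to 0, and the right sides sum to 0 + 2 + 0 = 2. So 0 ≥ 2, which is false.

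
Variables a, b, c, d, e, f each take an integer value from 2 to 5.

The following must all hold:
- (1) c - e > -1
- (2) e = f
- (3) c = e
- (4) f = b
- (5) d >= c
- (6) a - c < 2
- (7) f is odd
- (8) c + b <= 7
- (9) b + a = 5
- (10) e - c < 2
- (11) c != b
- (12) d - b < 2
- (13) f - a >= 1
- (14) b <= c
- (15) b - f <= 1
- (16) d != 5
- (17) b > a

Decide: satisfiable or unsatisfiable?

From constraints 2, 3, and 4, c = e = f = b, so c = b. But constraint 11 says c ≠ b. Contradiction.

Unsatisfiable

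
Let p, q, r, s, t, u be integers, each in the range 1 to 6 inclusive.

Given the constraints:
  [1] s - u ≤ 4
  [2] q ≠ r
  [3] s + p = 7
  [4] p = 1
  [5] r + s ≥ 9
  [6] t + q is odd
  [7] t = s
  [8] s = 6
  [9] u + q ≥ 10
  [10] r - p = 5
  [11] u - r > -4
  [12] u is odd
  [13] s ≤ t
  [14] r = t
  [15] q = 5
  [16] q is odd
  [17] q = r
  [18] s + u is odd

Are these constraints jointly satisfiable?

Constraint 15 fixes q = 5 and constraint 8 fixes s = 6. Constraints 7, 14, and 17 give q = r = t = s, so q = s. But 5 ≠ 6 — contradiction.

Unsatisfiable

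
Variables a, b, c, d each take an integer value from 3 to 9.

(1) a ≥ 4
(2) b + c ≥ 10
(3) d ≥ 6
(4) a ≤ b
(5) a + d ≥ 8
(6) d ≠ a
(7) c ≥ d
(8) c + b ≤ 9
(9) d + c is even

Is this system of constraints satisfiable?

From constraints 3 and 7: c ≥ d ≥ 6. From constraints 1 and 4: b ≥ a ≥ 4. Hence c + b ≥ 10. But constraint 8 requires c + b ≤ 9, and 9 < 10. Contradiction.

Unsatisfiable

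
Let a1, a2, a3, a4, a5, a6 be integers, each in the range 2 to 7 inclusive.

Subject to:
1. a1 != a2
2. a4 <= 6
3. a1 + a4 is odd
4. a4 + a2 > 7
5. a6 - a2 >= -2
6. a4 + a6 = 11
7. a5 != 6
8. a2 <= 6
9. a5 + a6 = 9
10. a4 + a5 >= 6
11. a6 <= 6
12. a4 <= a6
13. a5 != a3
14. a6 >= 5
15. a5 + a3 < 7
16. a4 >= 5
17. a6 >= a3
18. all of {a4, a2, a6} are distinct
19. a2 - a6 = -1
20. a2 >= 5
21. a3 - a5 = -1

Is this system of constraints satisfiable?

Unsatisfiable

Constraints 2, 8, 11, 14, 16, and 20 confine each of a4, a2, a6 to the 2 values {5, 6}.
Constraint 18 requires all 3 of them to be distinct, but only 2 values are available — impossible by the pigeonhole principle.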